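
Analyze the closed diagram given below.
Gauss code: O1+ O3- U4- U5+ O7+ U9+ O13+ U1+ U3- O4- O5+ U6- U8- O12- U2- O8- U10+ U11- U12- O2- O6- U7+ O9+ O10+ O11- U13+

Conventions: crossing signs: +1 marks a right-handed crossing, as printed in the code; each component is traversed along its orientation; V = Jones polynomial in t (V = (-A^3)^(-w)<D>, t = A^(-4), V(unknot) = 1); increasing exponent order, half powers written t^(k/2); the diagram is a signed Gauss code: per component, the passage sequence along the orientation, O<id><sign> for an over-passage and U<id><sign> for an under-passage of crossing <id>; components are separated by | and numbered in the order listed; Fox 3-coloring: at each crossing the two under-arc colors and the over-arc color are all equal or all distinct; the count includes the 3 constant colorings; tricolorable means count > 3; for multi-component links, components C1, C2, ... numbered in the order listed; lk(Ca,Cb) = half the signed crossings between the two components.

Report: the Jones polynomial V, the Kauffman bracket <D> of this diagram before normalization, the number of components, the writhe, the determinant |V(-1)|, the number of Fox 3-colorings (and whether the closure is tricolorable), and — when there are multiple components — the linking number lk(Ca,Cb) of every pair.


Jones polynomial: V(t) = -t^-3 + t^-2 - t^-1 + 3 - t + t^2 - t^3
<D> = A^-15 - A^-11 + A^-7 - 3A^-3 + A - A^5 + A^9; writhe -1
components 1, writhe -1 (13 crossings)
3-colorings: 27 of 3^13, det 9 — tricolorable
note: w = -1 (over 13 crossings) is diagram-only; (-A^3)^(1) removes it from V


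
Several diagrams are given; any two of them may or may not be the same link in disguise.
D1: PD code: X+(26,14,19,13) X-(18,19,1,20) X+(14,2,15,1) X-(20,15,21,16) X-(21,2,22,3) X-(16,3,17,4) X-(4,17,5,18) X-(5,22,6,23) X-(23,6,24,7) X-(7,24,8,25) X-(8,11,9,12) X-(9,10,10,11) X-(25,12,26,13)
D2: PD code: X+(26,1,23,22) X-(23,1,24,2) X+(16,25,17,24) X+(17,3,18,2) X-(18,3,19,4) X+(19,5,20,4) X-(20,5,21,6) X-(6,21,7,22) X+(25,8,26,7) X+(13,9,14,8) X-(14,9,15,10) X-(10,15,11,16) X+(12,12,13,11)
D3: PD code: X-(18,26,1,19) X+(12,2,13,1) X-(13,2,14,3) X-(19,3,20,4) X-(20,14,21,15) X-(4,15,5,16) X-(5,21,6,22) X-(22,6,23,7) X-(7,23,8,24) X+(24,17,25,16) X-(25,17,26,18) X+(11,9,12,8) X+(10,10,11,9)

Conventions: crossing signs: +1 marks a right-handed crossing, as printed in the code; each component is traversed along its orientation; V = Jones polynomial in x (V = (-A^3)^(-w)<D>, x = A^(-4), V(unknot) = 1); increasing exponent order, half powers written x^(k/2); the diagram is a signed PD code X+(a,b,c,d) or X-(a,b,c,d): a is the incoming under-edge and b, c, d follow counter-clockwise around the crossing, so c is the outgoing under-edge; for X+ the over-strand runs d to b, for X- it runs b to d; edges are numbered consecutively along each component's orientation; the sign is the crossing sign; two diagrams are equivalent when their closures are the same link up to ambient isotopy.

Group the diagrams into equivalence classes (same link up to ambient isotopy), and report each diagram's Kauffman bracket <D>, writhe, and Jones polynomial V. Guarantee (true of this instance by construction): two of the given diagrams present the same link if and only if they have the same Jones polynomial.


classes: {D1, D3} | {D2}
V(D1) = -x^(-17/2) + x^(-15/2) - x^(-13/2) + x^(-11/2) - x^(-9/2) - x^(-5/2)  [13 crossings, <D> = A^-17 + A^-9 - A^-5 + A^-1 - A^3 + A^7, w = -9]
V(D2) = -x^(1/2) - x^(5/2)  [13 crossings, <D> = A^-7 + A, w = +1]
V(D3) = -x^(-17/2) + x^(-15/2) - x^(-13/2) + x^(-11/2) - x^(-9/2) - x^(-5/2)  [13 crossings, <D> = A^-5 + A^3 - A^7 + A^11 - A^15 + A^19, w = -5]
note: comparing 3 Jones polynomials yields 2 groups


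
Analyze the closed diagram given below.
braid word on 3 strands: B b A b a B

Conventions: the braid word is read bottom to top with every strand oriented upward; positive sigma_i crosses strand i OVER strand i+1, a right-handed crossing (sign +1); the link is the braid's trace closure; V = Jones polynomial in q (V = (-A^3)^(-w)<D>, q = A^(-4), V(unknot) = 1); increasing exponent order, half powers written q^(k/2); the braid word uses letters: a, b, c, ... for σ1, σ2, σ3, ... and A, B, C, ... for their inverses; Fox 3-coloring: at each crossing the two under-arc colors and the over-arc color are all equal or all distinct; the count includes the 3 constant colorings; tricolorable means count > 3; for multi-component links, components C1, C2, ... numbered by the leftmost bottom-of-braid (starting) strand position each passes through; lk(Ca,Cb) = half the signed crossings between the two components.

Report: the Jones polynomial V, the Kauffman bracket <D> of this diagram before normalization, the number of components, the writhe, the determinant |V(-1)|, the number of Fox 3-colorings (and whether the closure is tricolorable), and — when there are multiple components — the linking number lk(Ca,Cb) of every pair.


V(q) = 1
bracket: 1, w = 0
1 component, writhe 0, over 6 crossings
det 1, colorings 3 of 3^6 — not tricolorable
observation: free reduction leaves σ1⁻¹ σ2 σ1 σ2⁻¹ of the original 6 letters


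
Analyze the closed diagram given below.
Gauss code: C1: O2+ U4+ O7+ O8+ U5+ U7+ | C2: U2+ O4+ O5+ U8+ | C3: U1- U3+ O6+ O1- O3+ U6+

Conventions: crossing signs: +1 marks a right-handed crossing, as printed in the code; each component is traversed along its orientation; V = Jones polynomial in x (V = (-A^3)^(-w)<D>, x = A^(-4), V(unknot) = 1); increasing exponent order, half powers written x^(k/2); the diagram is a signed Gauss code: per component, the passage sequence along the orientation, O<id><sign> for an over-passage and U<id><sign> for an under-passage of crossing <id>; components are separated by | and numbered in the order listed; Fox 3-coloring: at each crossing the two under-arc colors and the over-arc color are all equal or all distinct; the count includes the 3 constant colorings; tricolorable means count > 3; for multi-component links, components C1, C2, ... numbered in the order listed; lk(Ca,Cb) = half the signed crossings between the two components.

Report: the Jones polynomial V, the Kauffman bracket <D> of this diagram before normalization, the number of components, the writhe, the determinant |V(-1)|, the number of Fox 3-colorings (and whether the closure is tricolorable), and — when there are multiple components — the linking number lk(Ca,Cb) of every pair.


V = x + x^2 + x^3 + x^6
<D> = A^-6 + A^6 + A^10 + A^14 (w = +6)
3 components over 8 crossings, w = +6
lk(C1,C2): +2
lk(C1,C3) = 0
linking number lk(C2,C3) = 0
9 Fox colorings among 3^8, |V(-1)| = 0: tricolorable
why: det 0 = |V(-1)|; divisible by 3, so tricolorable


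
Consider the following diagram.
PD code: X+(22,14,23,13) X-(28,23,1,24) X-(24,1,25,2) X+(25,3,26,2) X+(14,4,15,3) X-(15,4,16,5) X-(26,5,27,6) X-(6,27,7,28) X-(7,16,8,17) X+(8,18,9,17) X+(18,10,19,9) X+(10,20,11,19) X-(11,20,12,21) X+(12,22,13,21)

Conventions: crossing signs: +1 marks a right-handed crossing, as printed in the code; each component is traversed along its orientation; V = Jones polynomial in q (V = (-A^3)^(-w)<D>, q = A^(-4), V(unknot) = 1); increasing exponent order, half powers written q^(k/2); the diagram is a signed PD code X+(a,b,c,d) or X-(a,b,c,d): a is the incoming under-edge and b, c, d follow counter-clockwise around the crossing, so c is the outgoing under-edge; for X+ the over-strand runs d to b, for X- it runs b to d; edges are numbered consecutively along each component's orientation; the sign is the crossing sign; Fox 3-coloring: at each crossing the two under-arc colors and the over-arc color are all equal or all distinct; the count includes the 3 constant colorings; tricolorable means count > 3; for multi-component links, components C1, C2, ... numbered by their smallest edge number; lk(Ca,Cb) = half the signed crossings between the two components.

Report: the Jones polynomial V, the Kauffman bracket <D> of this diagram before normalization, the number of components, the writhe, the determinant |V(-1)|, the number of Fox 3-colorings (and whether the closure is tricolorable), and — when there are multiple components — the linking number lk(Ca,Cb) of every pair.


V = -q^-3 + q^-2 - q^-1 + 3 - q + q^2 - q^3
<D> = -A^-12 + A^-8 - A^-4 + 3 - A^4 + A^8 - A^12 (w = 0)
1 component over 14 crossings, w = 0
27 Fox colorings among 3^14, |V(-1)| = 9: tricolorable
why: V spans 6 powers of q: at least 6 crossings in any diagram


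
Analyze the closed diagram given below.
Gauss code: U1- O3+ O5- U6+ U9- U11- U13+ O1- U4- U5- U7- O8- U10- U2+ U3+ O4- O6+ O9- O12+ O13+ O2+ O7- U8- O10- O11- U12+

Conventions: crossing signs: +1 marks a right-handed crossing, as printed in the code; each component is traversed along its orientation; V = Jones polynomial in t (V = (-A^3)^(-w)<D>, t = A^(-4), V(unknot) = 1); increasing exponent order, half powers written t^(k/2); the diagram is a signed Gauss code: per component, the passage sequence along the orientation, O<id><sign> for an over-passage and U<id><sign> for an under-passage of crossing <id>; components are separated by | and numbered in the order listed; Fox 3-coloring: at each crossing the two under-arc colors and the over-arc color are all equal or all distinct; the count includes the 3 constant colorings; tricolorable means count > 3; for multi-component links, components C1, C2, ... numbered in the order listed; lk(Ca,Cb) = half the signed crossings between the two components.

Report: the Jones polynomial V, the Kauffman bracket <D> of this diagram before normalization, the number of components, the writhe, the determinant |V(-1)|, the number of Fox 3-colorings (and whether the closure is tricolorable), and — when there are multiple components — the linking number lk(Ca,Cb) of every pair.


V(t) = t^-7 - 2t^-6 + 2t^-5 - 3t^-4 + 3t^-3 - 2t^-2 + 2t^-1
bracket: -2A^-5 + 2A^-1 - 3A^3 + 3A^7 - 2A^11 + 2A^15 - A^19, w = -3
1 component, writhe -3, over 13 crossings
det 15, colorings 9 of 3^13 — tricolorable
observation: w = -3 (over 13 crossings) is diagram-only; (-A^3)^(3) removes it from V


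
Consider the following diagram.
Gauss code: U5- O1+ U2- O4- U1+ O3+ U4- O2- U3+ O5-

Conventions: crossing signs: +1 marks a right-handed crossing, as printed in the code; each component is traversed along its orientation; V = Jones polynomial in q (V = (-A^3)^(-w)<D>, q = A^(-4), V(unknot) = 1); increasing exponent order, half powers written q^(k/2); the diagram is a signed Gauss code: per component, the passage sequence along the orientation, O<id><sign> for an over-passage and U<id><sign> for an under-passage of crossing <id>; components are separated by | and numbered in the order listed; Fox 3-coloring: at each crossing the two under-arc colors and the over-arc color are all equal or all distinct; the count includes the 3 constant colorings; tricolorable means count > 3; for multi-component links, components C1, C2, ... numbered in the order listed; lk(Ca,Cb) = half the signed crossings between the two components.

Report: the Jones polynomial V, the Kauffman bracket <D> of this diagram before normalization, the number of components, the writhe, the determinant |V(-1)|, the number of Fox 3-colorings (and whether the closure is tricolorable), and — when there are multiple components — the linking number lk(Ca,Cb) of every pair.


V = q^-2 - q^-1 + 1 - q + q^2
<D> = -A^-11 + A^-7 - A^-3 + A - A^5 (w = -1)
1 component over 5 crossings, w = -1
3 Fox colorings among 3^5, |V(-1)| = 5: not tricolorable
why: palindromic: swapping q for 1/q fixes V


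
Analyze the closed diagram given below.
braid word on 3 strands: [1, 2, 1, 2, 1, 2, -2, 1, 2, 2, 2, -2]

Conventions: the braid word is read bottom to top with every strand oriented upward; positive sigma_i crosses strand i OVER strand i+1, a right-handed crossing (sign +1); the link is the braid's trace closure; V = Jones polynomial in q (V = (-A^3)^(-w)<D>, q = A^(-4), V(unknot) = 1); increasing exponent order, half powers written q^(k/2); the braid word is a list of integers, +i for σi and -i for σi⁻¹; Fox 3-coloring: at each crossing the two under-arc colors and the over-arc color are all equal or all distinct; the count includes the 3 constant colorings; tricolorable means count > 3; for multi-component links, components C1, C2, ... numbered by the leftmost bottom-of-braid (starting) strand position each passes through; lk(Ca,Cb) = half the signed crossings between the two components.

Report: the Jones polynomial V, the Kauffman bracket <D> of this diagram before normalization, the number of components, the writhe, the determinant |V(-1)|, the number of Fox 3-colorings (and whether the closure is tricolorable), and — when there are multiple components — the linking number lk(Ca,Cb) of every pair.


V = q^3 + q^5 - q^8
<D> = -A^-8 + A^4 + A^12 (w = +8)
1 component over 12 crossings, w = +8
9 Fox colorings among 3^12, |V(-1)| = 3: tricolorable
why: det 3 = |V(-1)|; divisible by 3, so tricolorable


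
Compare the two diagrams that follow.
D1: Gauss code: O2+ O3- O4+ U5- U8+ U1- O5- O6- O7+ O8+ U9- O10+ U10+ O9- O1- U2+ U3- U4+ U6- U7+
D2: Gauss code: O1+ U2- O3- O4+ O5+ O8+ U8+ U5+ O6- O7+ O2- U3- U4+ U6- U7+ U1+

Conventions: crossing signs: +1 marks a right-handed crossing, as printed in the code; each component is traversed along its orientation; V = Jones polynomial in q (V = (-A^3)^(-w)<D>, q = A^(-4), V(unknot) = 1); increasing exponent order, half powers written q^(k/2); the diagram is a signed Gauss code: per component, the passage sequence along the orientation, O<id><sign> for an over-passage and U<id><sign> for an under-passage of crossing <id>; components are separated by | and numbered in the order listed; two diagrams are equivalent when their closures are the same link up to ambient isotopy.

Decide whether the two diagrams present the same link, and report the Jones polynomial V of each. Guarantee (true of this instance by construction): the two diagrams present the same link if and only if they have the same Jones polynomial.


same link: yes
V(D1) = 1  [10 crossings, <D> = 1, w = 0]
V(D2) = 1  (w +2, c 8, <D> = A^6)
note: one V(q) for all 2 diagrams — one class (guaranteed)


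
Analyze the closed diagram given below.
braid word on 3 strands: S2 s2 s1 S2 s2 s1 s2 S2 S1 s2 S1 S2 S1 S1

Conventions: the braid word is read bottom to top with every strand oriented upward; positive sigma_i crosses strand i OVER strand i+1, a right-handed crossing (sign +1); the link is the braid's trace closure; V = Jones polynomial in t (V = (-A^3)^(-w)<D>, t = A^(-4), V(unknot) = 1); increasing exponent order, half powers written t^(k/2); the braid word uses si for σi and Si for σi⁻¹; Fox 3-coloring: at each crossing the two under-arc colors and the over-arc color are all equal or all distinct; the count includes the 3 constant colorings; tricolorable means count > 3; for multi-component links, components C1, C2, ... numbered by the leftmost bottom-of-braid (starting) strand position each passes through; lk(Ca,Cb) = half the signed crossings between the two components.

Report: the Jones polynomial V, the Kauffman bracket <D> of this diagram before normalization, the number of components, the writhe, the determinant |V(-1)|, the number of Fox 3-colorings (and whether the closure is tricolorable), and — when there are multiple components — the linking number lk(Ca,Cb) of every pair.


Jones polynomial: V(t) = 1
<D> = A^-6; writhe -2
components 1, writhe -2 (14 crossings)
3-colorings: 3 of 3^14, det 1 — not tricolorable
note: det 1 = |V(-1)|; not divisible by 3, so not tricolorable


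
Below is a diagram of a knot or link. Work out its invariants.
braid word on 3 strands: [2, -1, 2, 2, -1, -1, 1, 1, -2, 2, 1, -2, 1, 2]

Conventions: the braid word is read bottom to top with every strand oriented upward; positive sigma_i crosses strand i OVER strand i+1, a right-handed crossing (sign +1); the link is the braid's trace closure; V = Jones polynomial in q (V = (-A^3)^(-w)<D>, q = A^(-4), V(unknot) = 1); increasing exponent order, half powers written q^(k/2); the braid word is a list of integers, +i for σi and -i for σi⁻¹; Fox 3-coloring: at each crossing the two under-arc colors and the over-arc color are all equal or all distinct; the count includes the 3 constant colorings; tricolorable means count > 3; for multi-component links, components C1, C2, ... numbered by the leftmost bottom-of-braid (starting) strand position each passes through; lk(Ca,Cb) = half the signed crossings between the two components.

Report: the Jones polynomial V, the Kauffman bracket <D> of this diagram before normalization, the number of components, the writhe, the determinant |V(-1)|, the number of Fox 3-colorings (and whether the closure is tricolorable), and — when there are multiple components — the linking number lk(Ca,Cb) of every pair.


V(q) = 2q - 2q^2 + 3q^3 - 3q^4 + 2q^5 - 2q^6 + q^7
bracket: A^-16 - 2A^-12 + 2A^-8 - 3A^-4 + 3 - 2A^4 + 2A^8, w = +4
1 component, writhe +4, over 14 crossings
det 15, colorings 9 of 3^14 — tricolorable
observation: w = +4 shifts under R1 moves; the (-A^3)^(-4) factor cancels that in V


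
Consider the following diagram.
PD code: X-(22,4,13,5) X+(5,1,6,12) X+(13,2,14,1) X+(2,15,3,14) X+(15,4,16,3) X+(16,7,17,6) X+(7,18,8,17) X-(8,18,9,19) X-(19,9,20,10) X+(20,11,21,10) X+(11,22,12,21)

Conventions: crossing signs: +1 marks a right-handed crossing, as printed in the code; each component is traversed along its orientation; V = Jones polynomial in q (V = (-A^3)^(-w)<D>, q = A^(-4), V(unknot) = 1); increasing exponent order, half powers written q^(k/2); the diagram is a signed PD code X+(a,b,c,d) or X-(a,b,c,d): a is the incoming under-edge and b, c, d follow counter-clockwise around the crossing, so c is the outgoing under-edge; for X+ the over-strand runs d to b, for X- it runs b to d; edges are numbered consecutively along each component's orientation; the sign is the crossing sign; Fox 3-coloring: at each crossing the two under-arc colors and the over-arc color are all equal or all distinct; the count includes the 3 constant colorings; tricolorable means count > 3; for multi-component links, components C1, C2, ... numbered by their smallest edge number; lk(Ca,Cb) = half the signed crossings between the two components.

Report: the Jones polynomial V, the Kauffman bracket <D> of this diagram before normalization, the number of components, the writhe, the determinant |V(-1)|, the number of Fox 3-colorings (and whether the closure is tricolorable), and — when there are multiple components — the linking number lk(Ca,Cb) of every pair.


V(q) = -q^(3/2) + q^(5/2) - 3q^(7/2) + 2q^(9/2) - 2q^(11/2) + 2q^(13/2) - q^(15/2)
bracket: A^-15 - 2A^-11 + 2A^-7 - 2A^-3 + 3A - A^5 + A^9, w = +5
2 components, writhe +5, over 11 crossings
lk(C1,C2) = +2
det 12, colorings 9 of 3^11 — tricolorable
observation: det 12 = |V(-1)|; divisible by 3, so tricolorable


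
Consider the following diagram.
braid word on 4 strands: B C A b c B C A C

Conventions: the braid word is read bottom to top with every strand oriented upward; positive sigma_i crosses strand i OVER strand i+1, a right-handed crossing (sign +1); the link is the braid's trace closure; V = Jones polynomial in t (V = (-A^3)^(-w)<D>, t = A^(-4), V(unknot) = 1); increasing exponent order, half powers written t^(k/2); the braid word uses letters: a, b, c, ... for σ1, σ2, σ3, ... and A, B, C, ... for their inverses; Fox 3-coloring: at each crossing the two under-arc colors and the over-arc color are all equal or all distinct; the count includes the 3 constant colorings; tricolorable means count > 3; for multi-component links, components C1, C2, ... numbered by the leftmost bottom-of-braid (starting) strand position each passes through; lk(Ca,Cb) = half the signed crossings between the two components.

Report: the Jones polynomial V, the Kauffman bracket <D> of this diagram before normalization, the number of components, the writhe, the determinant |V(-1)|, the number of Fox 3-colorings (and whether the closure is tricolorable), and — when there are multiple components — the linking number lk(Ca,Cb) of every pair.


V(t) = -t^-6 + t^-5 - t^-4 + 2t^-3 - t^-2 + t^-1
bracket: -A^-11 + A^-7 - 2A^-3 + A - A^5 + A^9, w = -5
1 component, writhe -5, over 9 crossings
det 7, colorings 3 of 3^9 — not tricolorable
observation: det 7 = |V(-1)|; not divisible by 3, so not tricolorable


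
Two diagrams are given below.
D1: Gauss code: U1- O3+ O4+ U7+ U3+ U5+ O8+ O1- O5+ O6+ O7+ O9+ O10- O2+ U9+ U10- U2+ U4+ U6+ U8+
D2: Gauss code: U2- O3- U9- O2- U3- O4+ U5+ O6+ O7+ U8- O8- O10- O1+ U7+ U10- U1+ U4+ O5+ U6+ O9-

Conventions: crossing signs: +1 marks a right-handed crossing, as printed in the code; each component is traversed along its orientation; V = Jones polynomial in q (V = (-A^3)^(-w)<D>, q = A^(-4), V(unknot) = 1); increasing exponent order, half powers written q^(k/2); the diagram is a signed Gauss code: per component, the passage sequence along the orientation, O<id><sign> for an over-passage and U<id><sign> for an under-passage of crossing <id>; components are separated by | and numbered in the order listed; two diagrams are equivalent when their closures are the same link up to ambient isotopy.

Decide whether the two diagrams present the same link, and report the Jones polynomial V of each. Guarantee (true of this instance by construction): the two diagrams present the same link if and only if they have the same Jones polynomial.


equivalent: no
V(D1) = q + q^3 - q^4  (w +6, c 10, <D> = -A^2 + A^6 + A^14)
D2 (bracket -A^-12 + A^-8 - A^-4 + 3 - A^4 + A^8 - A^12; 10 crossings at w = 0): V = -q^-3 + q^-2 - q^-1 + 3 - q + q^2 - q^3
why: V(q) takes 2 values over 2 diagrams, fixing the grouping


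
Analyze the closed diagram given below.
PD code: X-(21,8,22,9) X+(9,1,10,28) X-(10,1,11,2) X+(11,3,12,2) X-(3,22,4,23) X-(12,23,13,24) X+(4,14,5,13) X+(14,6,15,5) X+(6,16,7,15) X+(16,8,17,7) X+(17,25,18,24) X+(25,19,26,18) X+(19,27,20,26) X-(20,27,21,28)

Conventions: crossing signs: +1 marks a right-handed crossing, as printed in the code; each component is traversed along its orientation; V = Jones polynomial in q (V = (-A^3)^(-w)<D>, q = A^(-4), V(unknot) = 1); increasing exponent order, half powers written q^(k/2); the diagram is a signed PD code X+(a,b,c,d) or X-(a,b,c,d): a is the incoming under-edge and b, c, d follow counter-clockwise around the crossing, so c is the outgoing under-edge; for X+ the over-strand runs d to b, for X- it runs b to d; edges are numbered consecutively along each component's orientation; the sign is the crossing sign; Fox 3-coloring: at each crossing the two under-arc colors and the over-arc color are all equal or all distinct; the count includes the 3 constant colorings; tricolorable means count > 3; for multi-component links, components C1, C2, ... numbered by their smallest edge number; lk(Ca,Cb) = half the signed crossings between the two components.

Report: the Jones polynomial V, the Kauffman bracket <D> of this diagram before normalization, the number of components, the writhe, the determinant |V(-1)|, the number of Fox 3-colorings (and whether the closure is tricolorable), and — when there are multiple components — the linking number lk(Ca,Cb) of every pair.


V = 1 - q + 2q^2 - 2q^3 + 3q^4 - 3q^5 + 2q^6 - 2q^7 + q^8
<D> = A^-20 - 2A^-16 + 2A^-12 - 3A^-8 + 3A^-4 - 2 + 2A^4 - A^8 + A^12 (w = +4)
1 component over 14 crossings, w = +4
3 Fox colorings among 3^14, |V(-1)| = 17: not tricolorable
why: det 17 = |V(-1)|; not divisible by 3, so not tricolorable


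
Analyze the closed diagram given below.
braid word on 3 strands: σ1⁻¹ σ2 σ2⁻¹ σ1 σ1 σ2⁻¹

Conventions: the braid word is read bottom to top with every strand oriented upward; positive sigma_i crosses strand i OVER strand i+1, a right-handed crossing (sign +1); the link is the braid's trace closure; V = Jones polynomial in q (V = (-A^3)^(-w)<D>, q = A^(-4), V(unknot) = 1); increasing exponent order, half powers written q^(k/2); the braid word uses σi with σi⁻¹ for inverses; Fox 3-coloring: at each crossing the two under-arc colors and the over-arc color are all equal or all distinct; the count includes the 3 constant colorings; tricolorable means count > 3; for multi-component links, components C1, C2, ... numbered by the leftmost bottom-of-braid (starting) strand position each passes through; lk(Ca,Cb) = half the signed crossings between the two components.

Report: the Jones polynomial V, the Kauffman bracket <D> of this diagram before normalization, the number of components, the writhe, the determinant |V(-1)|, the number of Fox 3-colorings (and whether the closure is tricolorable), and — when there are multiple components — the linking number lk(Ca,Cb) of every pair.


V = 1
<D> = 1 (w = 0)
1 component over 6 crossings, w = 0
3 Fox colorings among 3^6, |V(-1)| = 1: not tricolorable
why: |V(-1)| = 1: so not tricolorable, since 3 does not divide 1


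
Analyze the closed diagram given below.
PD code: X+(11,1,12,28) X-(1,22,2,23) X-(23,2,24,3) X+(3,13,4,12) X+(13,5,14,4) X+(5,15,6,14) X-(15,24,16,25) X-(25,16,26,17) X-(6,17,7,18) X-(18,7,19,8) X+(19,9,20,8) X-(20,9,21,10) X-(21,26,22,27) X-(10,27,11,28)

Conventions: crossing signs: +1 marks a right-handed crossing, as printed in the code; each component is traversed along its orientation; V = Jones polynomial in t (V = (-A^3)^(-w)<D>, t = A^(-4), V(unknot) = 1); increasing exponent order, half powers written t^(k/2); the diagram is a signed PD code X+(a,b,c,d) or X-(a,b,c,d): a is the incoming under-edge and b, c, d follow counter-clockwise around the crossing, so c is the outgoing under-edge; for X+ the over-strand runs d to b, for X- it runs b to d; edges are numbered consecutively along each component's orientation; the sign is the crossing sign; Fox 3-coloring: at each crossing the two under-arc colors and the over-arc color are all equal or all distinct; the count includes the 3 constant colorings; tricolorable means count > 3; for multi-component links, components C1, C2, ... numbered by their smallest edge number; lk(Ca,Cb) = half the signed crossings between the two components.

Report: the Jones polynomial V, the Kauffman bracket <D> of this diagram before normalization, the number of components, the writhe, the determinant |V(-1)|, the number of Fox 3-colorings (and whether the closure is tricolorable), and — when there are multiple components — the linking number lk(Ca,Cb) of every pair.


V(t) = -t^-8 + 2t^-7 - 4t^-6 + 5t^-5 - 5t^-4 + 6t^-3 - 4t^-2 + 3t^-1 - 1
bracket: -A^-12 + 3A^-8 - 4A^-4 + 6 - 5A^4 + 5A^8 - 4A^12 + 2A^16 - A^20, w = -4
1 component, writhe -4, over 14 crossings
det 31, colorings 3 of 3^14 — not tricolorable
observation: |V(-1)| = 31: so not tricolorable, since 3 does not divide 31


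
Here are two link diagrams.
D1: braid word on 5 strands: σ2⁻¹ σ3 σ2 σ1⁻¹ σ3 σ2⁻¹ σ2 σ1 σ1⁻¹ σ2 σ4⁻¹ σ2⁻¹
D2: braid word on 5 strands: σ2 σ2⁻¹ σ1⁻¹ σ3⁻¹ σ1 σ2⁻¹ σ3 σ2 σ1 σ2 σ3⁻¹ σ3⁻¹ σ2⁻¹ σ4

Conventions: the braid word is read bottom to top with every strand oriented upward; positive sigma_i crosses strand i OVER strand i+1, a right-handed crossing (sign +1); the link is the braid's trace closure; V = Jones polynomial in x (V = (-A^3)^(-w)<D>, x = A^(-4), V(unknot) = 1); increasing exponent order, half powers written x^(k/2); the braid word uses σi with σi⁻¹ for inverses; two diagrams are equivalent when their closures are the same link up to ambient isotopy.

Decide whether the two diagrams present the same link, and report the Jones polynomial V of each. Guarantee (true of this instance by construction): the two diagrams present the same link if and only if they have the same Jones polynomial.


equivalent: no
D1 (bracket 1; 12 crossings at w = 0): V = 1
V(D2) = -x^-4 + x^-3 + x^-1  [14 crossings, <D> = A^4 + A^12 - A^16, w = 0]
observation: 2 values of V(x) split the 2 diagrams


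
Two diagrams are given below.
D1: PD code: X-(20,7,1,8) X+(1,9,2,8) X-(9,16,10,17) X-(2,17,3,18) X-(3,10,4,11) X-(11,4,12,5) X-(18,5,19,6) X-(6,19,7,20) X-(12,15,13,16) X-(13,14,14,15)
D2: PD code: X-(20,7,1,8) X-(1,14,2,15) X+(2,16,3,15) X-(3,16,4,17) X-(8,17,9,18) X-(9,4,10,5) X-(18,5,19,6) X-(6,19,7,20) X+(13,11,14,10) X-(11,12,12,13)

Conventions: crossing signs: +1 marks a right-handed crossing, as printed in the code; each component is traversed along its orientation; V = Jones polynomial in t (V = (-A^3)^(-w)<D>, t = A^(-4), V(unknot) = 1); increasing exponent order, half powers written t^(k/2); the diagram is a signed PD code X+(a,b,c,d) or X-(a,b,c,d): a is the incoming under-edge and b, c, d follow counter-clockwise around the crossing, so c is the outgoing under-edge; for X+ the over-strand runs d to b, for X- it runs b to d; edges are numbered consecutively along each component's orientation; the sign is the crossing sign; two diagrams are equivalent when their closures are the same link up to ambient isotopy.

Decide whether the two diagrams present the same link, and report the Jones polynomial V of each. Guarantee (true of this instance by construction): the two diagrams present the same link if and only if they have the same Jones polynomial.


same link: yes
V(D1) = -t^-7 + t^-6 - t^-5 + t^-4 + t^-2  [10 crossings, <D> = A^-16 + A^-8 - A^-4 + 1 - A^4, w = -8]
D2 (bracket A^-10 + A^-2 - A^2 + A^6 - A^10; 10 crossings at w = -6): V = -t^-7 + t^-6 - t^-5 + t^-4 + t^-2
note: all 2 diagrams share one V(t), hence one class


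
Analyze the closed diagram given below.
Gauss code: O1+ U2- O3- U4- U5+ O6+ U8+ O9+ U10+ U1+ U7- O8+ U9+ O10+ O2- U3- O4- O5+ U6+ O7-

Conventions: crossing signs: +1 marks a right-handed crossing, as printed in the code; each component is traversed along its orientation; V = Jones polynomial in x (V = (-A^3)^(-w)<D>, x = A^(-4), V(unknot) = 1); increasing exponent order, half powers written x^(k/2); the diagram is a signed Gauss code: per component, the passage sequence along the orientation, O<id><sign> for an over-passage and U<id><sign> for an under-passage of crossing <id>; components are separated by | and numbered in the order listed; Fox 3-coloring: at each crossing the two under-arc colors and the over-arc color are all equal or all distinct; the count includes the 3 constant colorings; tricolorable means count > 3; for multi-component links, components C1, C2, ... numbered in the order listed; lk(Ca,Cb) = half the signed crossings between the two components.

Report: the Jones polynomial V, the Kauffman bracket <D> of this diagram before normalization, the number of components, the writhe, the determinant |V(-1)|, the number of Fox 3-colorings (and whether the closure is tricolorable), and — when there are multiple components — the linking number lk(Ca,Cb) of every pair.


V = x + x^3 - x^4
<D> = -A^-10 + A^-6 + A^2 (w = +2)
1 component over 10 crossings, w = +2
9 Fox colorings among 3^10, |V(-1)| = 3: tricolorable
why: |V(-1)| = 3: so tricolorable, since 3 divides 3


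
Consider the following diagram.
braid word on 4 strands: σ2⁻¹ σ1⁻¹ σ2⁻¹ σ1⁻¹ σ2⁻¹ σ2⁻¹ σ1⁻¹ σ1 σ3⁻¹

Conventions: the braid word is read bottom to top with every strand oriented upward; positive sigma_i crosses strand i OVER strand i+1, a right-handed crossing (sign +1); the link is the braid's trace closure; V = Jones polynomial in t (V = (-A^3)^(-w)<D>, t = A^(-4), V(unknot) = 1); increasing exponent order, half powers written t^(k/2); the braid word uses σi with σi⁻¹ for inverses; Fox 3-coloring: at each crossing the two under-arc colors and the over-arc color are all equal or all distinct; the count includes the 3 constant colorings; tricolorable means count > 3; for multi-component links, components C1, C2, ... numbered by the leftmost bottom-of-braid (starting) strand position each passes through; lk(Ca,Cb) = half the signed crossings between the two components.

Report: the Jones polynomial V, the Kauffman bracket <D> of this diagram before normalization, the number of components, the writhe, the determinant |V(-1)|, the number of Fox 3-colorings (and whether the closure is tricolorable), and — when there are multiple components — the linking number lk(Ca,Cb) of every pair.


V(t) = -t^-7 + t^-6 - t^-5 + t^-4 + t^-2
bracket: -A^-13 - A^-5 + A^-1 - A^3 + A^7, w = -7
1 component, writhe -7, over 9 crossings
det 5, colorings 3 of 3^9 — not tricolorable
observation: the span of V is 5, forcing >= 5 crossings in any diagram


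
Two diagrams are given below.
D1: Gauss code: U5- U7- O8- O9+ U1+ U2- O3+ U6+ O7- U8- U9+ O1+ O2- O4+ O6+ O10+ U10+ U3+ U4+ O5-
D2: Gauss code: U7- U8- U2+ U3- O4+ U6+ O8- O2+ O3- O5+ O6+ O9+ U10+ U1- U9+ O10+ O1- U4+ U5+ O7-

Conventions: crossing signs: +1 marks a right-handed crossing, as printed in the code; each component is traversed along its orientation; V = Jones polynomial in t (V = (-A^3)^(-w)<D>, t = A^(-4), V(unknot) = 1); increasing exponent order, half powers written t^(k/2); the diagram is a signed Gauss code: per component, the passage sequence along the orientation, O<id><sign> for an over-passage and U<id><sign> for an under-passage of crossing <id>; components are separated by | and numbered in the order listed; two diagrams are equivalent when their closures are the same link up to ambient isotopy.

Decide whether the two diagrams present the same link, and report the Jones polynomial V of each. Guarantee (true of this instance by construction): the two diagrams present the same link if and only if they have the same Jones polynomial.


equivalent: yes
D1 (bracket A^6; 10 crossings at w = +2): V = 1
D2 (bracket A^6; 10 crossings at w = +2): V = 1
key observation: from 10 to 10 crossings by R-moves: one link, two diagrams


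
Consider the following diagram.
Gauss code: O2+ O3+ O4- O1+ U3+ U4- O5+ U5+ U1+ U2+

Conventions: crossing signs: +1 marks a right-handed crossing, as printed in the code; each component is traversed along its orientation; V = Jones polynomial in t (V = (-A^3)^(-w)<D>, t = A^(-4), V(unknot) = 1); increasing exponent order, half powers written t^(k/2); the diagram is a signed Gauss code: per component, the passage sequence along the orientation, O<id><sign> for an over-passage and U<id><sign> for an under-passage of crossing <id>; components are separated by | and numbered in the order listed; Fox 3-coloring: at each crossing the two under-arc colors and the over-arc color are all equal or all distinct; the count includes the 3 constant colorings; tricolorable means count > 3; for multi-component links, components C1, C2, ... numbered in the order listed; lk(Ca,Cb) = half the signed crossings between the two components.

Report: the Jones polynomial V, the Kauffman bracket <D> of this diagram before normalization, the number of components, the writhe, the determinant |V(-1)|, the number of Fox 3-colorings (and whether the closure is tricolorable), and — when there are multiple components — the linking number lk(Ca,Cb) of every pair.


V(t) = 1
bracket: -A^9, w = +3
1 component, writhe +3, over 5 crossings
det 1, colorings 3 of 3^5 — not tricolorable
observation: w = +3 shifts under R1 moves; the (-A^3)^(-3) factor cancels that in V


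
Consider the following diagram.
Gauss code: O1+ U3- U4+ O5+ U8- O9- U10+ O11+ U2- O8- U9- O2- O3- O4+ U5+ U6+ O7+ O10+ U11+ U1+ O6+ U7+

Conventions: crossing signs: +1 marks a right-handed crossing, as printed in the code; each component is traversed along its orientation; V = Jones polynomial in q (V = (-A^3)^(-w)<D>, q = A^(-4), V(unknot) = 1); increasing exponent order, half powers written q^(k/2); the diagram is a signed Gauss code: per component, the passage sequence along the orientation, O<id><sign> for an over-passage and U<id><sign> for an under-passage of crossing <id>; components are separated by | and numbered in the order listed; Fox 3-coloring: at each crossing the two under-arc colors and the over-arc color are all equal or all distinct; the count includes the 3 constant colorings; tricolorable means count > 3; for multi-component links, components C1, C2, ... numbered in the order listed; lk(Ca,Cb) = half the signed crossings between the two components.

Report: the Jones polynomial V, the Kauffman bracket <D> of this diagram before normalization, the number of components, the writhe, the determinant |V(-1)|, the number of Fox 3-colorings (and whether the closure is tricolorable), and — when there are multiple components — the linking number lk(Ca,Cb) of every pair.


V = -q^-2 + 2q^-1 - 3 + 5q - 4q^2 + 5q^3 - 4q^4 + 2q^5 - q^6
<D> = A^-15 - 2A^-11 + 4A^-7 - 5A^-3 + 4A - 5A^5 + 3A^9 - 2A^13 + A^17 (w = +3)
1 component over 11 crossings, w = +3
9 Fox colorings among 3^11, |V(-1)| = 27: tricolorable
why: |V(-1)| = 27: so tricolorable, since 3 divides 27


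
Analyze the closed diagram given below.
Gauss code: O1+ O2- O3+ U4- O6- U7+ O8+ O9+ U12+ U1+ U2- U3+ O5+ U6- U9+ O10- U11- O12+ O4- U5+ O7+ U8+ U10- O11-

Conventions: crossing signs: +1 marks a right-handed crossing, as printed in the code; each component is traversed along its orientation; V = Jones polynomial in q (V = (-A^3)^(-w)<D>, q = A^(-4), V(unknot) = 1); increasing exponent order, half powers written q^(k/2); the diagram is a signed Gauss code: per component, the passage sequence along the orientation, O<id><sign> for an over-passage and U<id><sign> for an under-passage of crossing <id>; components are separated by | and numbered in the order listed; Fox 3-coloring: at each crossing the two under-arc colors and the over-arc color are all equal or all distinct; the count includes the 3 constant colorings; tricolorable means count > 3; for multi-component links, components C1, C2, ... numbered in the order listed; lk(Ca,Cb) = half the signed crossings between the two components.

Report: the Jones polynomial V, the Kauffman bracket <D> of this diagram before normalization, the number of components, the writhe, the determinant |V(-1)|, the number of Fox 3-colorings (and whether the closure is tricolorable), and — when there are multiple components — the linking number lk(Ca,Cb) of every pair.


Jones polynomial: V(q) = q^-2 - 2q^-1 + 3 - 3q + 4q^2 - 3q^3 + 2q^4 - 2q^5 + q^6
<D> = A^-18 - 2A^-14 + 2A^-10 - 3A^-6 + 4A^-2 - 3A^2 + 3A^6 - 2A^10 + A^14; writhe +2
components 1, writhe +2 (12 crossings)
3-colorings: 9 of 3^12, det 21 — tricolorable
note: w = +2 (over 12 crossings) is diagram-only; (-A^3)^(-2) removes it from V


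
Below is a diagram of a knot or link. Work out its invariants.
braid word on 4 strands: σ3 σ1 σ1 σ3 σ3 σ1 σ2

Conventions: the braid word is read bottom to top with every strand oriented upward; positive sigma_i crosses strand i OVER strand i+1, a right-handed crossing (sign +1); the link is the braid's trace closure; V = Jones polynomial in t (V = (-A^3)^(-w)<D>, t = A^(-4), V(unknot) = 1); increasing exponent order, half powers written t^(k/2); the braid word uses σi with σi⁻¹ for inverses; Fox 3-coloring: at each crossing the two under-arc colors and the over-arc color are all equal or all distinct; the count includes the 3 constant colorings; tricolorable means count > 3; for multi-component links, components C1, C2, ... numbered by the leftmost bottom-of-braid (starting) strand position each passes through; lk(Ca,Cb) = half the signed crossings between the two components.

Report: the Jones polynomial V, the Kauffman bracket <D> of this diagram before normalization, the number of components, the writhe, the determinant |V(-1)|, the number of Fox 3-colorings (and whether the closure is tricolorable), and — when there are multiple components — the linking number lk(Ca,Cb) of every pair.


Jones polynomial: V(t) = t^2 + 2t^4 - 2t^5 + t^6 - 2t^7 + t^8
<D> = -A^-11 + 2A^-7 - A^-3 + 2A - 2A^5 - A^13; writhe +7
components 1, writhe +7 (7 crossings)
3-colorings: 27 of 3^7, det 9 — tricolorable
note: det 9 = |V(-1)|; divisible by 3, so tricolorable


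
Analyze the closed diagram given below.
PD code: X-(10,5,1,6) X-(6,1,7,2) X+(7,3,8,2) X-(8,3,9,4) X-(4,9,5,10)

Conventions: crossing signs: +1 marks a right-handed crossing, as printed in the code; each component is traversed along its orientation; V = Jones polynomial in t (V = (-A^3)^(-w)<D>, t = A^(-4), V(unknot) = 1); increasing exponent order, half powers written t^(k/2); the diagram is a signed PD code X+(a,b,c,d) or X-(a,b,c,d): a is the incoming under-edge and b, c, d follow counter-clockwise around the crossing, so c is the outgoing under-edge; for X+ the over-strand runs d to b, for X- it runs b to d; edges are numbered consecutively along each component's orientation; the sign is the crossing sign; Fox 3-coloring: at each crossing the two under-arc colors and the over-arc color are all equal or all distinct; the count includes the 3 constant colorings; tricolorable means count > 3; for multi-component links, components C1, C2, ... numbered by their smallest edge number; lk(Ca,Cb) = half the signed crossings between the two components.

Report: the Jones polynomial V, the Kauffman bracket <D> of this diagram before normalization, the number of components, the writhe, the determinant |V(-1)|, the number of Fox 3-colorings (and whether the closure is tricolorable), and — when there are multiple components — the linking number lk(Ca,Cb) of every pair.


Jones polynomial: V(t) = -t^-4 + t^-3 + t^-1
<D> = -A^-5 - A^3 + A^7; writhe -3
components 1, writhe -3 (5 crossings)
3-colorings: 9 of 3^5, det 3 — tricolorable
note: the span of V is 3, forcing >= 3 crossings in any diagram
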